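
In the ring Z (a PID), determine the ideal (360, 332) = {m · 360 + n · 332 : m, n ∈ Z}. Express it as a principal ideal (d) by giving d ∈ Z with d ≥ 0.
In the PID Z, (a, b) is generated by gcd(a, b). Compute gcd(360, 332) with the extended Euclidean algorithm, tracking rows (r, s, t) with s·360 + t·332 = r:
  row A: (360, 1, 0)   [1·360 + 0·332 = 360]
  row B: (332, 0, 1)   [0·360 + 1·332 = 332]
  360 = 1·332 + 28   → row C = row A − 1·row B = (28, 1, −1)   [check: 1·360 − 1·332 = 28]
  332 = 11·28 + 24   → row D = row B − 11·row C = (24, −11, 12)   [check: −11·360 + 12·332 = 24]
  28 = 1·24 + 4   → row E = row C − 1·row D = (4, 12, −13)   [check: 12·360 − 13·332 = 4]
  24 = 6·4 + 0   → remainder 0, stop. gcd = 4 (last nonzero row E).
So gcd(360, 332) = 4, with Bézout identity 12·360 − 13·332 = 4. Containment (⊇): the Bézout identity exhibits 4 as an element of (360, 332), giving (4) ⊆ (360, 332). Containment (⊆): since 4 | 360 and 4 | 332 (360 = 4·90, 332 = 4·83), every Z-linear combination of 360 and 332 is divisible by 4, so (360, 332) ⊆ (4). Therefore (360, 332) = (4), d = 4.

Final answer: (360, 332) = (4); d = 4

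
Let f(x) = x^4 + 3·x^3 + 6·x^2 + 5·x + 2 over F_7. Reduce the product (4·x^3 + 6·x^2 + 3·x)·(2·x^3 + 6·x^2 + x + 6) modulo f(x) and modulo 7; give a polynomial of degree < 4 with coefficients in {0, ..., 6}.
Multiply as integer polynomials: a · b = 8·x^6 + 36·x^5 + 46·x^4 + 48·x^3 + 39·x^2 + 18·x. Reducing coefficients mod 7: a · b ≡ x^6 + x^5 + 4·x^4 + 6·x^3 + 4·x^2 + 4·x. Now divide by f(x) = x^4 + 3·x^3 + 6·x^2 + 5·x + 2 in F_7[x], eliminating the leading term at each step:
  leading term x^6: subtract (x^2)·f(x) = x^6 + 3·x^5 + 6·x^4 + 5·x^3 + 2·x^2, leaving 5·x^5 + 5·x^4 + x^3 + 2·x^2 + 4·x (coefficients mod 7)
  leading term 5·x^5: subtract (5·x)·f(x) = 5·x^5 + x^4 + 2·x^3 + 4·x^2 + 3·x, leaving 4·x^4 + 6·x^3 + 5·x^2 + x (coefficients mod 7)
  leading term 4·x^4: subtract (4)·f(x) = 4·x^4 + 5·x^3 + 3·x^2 + 6·x + 1, leaving x^3 + 2·x^2 + 2·x + 6 (coefficients mod 7)
The degree is now < 4, so this is the remainder. Hence a · b ≡ x^3 + 2·x^2 + 2·x + 6 in F_7[x]/(f).

Final answer: a · b ≡ x^3 + 2·x^2 + 2·x + 6 (mod f(x))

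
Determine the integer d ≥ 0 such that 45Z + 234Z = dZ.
In the PID Z, (a, b) is generated by gcd(a, b). Compute gcd(234, 45) with the extended Euclidean algorithm, tracking rows (r, s, t) with s·234 + t·45 = r:
  row A: (234, 1, 0)   [1·234 + 0·45 = 234]
  row B: (45, 0, 1)   [0·234 + 1·45 = 45]
  234 = 5·45 + 9   → row C = row A − 5·row B = (9, 1, −5)   [check: 1·234 − 5·45 = 9]
  45 = 5·9 + 0   → remainder 0, stop. gcd = 9 (last nonzero row C).
So gcd(45, 234) = 9, with Bézout identity 1·234 − 5·45 = 9. Containment (⊇): the Bézout identity exhibits 9 as an element of (45, 234), giving (9) ⊆ (45, 234). Containment (⊆): since 9 | 45 and 9 | 234 (45 = 9·5, 234 = 9·26), every Z-linear combination of 45 and 234 is divisible by 9, so (45, 234) ⊆ (9). Therefore (45, 234) = (9), d = 9.

Final answer: (45, 234) = (9); d = 9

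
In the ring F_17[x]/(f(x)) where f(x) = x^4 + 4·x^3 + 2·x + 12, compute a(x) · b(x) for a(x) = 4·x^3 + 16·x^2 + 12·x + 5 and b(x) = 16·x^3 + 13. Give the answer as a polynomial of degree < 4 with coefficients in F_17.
a · b ≡ x^3 + x^2 + 10·x + 5 (mod f(x))

Multiply as integer polynomials: a · b = 64·x^6 + 256·x^5 + 192·x^4 + 132·x^3 + 208·x^2 + 156·x + 65. Reducing coefficients mod 17: a · b ≡ 13·x^6 + x^5 + 5·x^4 + 13·x^3 + 4·x^2 + 3·x + 14. Now divide by f(x) = x^4 + 4·x^3 + 2·x + 12 in F_17[x], eliminating the leading term at each step:
  leading term 13·x^6: subtract (13·x^2)·f(x) = 13·x^6 + x^5 + 9·x^3 + 3·x^2, leaving 5·x^4 + 4·x^3 + x^2 + 3·x + 14 (coefficients mod 17)
  leading term 5·x^4: subtract (5)·f(x) = 5·x^4 + 3·x^3 + 10·x + 9, leaving x^3 + x^2 + 10·x + 5 (coefficients mod 17)
The degree is now < 4, so this is the remainder. Hence a · b ≡ x^3 + x^2 + 10·x + 5 in F_17[x]/(f).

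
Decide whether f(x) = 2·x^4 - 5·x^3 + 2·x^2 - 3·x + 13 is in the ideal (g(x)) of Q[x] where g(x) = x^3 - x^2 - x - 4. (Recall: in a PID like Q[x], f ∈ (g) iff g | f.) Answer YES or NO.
NO

In Q[x] the ideal (g) consists of all multiples of g, so f ∈ (g) iff g | f, i.e. iff the remainder of f on division by g is 0. Divide f by g (g is monic, so eliminate the leading term of the running remainder at each step):
  leading term 2·x^4: subtract (2·x)·g(x) = 2·x^4 - 2·x^3 - 2·x^2 - 8·x, leaving -3·x^3 + 4·x^2 + 5·x + 13
  leading term -3·x^3: subtract (-3)·g(x) = -3·x^3 + 3·x^2 + 3·x + 12, leaving x^2 + 2·x + 1
The remainder r(x) = x^2 + 2·x + 1 ≠ 0 (and deg r < deg g), so g ∤ f, i.e. f ∉ (g).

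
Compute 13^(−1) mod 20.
13^(−1) ≡ 17 (mod 20)

Apply the extended Euclidean algorithm to (20, 13), tracking rows (r, s, t) with s·20 + t·13 = r. Each division r_prev = q·r_cur + r_new produces the new row as (previous row) − q·(current row):
  row A: (20, 1, 0)   [1·20 + 0·13 = 20]
  row B: (13, 0, 1)   [0·20 + 1·13 = 13]
  20 = 1·13 + 7   → row C = row A − 1·row B = (7, 1, −1)   [check: 1·20 − 1·13 = 7]
  13 = 1·7 + 6   → row D = row B − 1·row C = (6, −1, 2)   [check: −1·20 + 2·13 = 6]
  7 = 1·6 + 1   → row E = row C − 1·row D = (1, 2, −3)   [check: 2·20 − 3·13 = 1]
  6 = 6·1 + 0   → remainder 0, stop. gcd = 1 (last nonzero row E).
The gcd is 1, so 13 is invertible mod 20. The last nonzero row gives 2·20 − 3·13 = 1, so t = −3. So 13^(−1) ≡ −3 ≡ 17 (mod 20). Verify: 13 · 17 = 221 ≡ 1 (mod 20). ✓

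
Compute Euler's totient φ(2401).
φ(2401) = 2058

φ is multiplicative, with φ(p^e) = p^e − p^(e−1). Factorise 2401 = 7^4. Then
  φ(2401) = (7^4 − 7^3) = 2058 = 2058.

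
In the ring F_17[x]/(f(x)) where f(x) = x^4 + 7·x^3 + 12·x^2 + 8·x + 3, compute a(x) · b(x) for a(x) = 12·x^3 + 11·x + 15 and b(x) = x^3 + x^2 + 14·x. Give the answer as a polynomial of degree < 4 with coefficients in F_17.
a · b ≡ 13·x^3 + 4·x^2 + 7·x + 15 (mod f(x))

Multiply as integer polynomials: a · b = 12·x^6 + 12·x^5 + 179·x^4 + 26·x^3 + 169·x^2 + 210·x. Reducing coefficients mod 17: a · b ≡ 12·x^6 + 12·x^5 + 9·x^4 + 9·x^3 + 16·x^2 + 6·x. Now divide by f(x) = x^4 + 7·x^3 + 12·x^2 + 8·x + 3 in F_17[x], eliminating the leading term at each step:
  leading term 12·x^6: subtract (12·x^2)·f(x) = 12·x^6 + 16·x^5 + 8·x^4 + 11·x^3 + 2·x^2, leaving 13·x^5 + x^4 + 15·x^3 + 14·x^2 + 6·x (coefficients mod 17)
  leading term 13·x^5: subtract (13·x)·f(x) = 13·x^5 + 6·x^4 + 3·x^3 + 2·x^2 + 5·x, leaving 12·x^4 + 12·x^3 + 12·x^2 + x (coefficients mod 17)
  leading term 12·x^4: subtract (12)·f(x) = 12·x^4 + 16·x^3 + 8·x^2 + 11·x + 2, leaving 13·x^3 + 4·x^2 + 7·x + 15 (coefficients mod 17)
The degree is now < 4, so this is the remainder. Hence a · b ≡ 13·x^3 + 4·x^2 + 7·x + 15 in F_17[x]/(f).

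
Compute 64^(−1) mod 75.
Apply the extended Euclidean algorithm to (75, 64), tracking rows (r, s, t) with s·75 + t·64 = r. Each division r_prev = q·r_cur + r_new produces the new row as (previous row) − q·(current row):
  row A: (75, 1, 0)   [1·75 + 0·64 = 75]
  row B: (64, 0, 1)   [0·75 + 1·64 = 64]
  75 = 1·64 + 11   → row C = row A − 1·row B = (11, 1, −1)   [check: 1·75 − 1·64 = 11]
  64 = 5·11 + 9   → row D = row B − 5·row C = (9, −5, 6)   [check: −5·75 + 6·64 = 9]
  11 = 1·9 + 2   → row E = row C − 1·row D = (2, 6, −7)   [check: 6·75 − 7·64 = 2]
  9 = 4·2 + 1   → row F = row D − 4·row E = (1, −29, 34)   [check: −29·75 + 34·64 = 1]
  2 = 2·1 + 0   → remainder 0, stop. gcd = 1 (last nonzero row F).
The gcd is 1, so 64 is invertible mod 75. The last nonzero row gives −29·75 + 34·64 = 1, so t = 34. So 64^(−1) ≡ 34 (mod 75). Verify: 64 · 34 = 2176 ≡ 1 (mod 75). ✓

Final answer: 64^(−1) ≡ 34 (mod 75)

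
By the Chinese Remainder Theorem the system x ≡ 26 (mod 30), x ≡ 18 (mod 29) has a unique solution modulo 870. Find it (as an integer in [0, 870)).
The moduli 30, 29 are pairwise coprime, so by the CRT there is a unique solution mod 30·29 = 870.
Solve by successive substitution. Start with x ≡ 26 (mod 30).
  Combine with x ≡ 18 (mod 29): write x = 26 + 30·t and require 26 + 30·t ≡ 18 (mod 29), i.e. 30·t ≡ 18 − 26 ≡ 21 (mod 29). Since 30^(−1) ≡ 1 (mod 29) (30 ≡ 1 (mod 29)), t ≡ 1·21 ≡ 21 (mod 29). So x ≡ 26 + 30·21 = 656 (mod 870).
Unique solution in [0, 870): x = 656.

Final answer: x ≡ 656 (mod 870); the representative in [0, 870) is 656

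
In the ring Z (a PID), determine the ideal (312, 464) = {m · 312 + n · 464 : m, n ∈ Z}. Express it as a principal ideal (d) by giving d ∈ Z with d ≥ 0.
(312, 464) = (8); d = 8

In the PID Z, (a, b) is generated by gcd(a, b). Compute gcd(464, 312) with the extended Euclidean algorithm, tracking rows (r, s, t) with s·464 + t·312 = r:
  row A: (464, 1, 0)   [1·464 + 0·312 = 464]
  row B: (312, 0, 1)   [0·464 + 1·312 = 312]
  464 = 1·312 + 152   → row C = row A − 1·row B = (152, 1, −1)   [check: 1·464 − 1·312 = 152]
  312 = 2·152 + 8   → row D = row B − 2·row C = (8, −2, 3)   [check: −2·464 + 3·312 = 8]
  152 = 19·8 + 0   → remainder 0, stop. gcd = 8 (last nonzero row D).
So gcd(312, 464) = 8, with Bézout identity −2·464 + 3·312 = 8. Containment (⊇): the Bézout identity exhibits 8 as an element of (312, 464), giving (8) ⊆ (312, 464). Containment (⊆): since 8 | 312 and 8 | 464 (312 = 8·39, 464 = 8·58), every Z-linear combination of 312 and 464 is divisible by 8, so (312, 464) ⊆ (8). Therefore (312, 464) = (8), d = 8.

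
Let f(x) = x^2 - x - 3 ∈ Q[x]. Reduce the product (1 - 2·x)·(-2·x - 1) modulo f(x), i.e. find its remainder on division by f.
First multiply in Q[x] without reducing: a · b = 4·x^2 - 1. Now divide by f(x) = x^2 - x - 3, eliminating the leading term at each step:
  leading term 4·x^2: subtract (4)·f(x) = 4·x^2 - 4·x - 12, leaving 4·x + 11
The degree is now < 2, so this is the remainder. Hence a · b ≡ 4·x + 11 in Q[x]/(f).

Final answer: a · b ≡ 4·x + 11 (mod f(x))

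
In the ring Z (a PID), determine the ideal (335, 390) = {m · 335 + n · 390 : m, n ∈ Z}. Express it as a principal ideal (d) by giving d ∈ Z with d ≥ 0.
In the PID Z, (a, b) is generated by gcd(a, b). Compute gcd(390, 335) with the extended Euclidean algorithm, tracking rows (r, s, t) with s·390 + t·335 = r:
  row A: (390, 1, 0)   [1·390 + 0·335 = 390]
  row B: (335, 0, 1)   [0·390 + 1·335 = 335]
  390 = 1·335 + 55   → row C = row A − 1·row B = (55, 1, −1)   [check: 1·390 − 1·335 = 55]
  335 = 6·55 + 5   → row D = row B − 6·row C = (5, −6, 7)   [check: −6·390 + 7·335 = 5]
  55 = 11·5 + 0   → remainder 0, stop. gcd = 5 (last nonzero row D).
So gcd(335, 390) = 5, with Bézout identity −6·390 + 7·335 = 5. Containment (⊇): the Bézout identity exhibits 5 as an element of (335, 390), giving (5) ⊆ (335, 390). Containment (⊆): since 5 | 335 and 5 | 390 (335 = 5·67, 390 = 5·78), every Z-linear combination of 335 and 390 is divisible by 5, so (335, 390) ⊆ (5). Therefore (335, 390) = (5), d = 5.

Final answer: (335, 390) = (5); d = 5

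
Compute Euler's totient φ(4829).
φ(4829) = 4380

φ is multiplicative, with φ(p^e) = p^e − p^(e−1). Factorise 4829 = 11 · 439. Then
  φ(4829) = (11 − 1) · (439 − 1) = 10 · 438 = 4380.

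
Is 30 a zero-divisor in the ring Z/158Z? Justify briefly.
gcd(30, 158) = 2 > 1, so 30 is not a unit in Z/158Z. In Z/nZ every nonzero non-unit is a zero-divisor: explicitly, take b = 158/gcd = 79 ≠ 0 (mod 158); then 30·79 = 2370 = 15·158, i.e. 30·79 ≡ 0 (mod 158). So 30 is a zero-divisor.

Final answer: YES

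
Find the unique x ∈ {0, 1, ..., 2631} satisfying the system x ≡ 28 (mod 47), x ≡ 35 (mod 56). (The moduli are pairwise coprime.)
x ≡ 2331 (mod 2632); the representative in [0, 2632) is 2331

The moduli 47, 56 are pairwise coprime, so by the CRT there is a unique solution mod 47·56 = 2632.
Solve by successive substitution. Start with x ≡ 28 (mod 47).
  Combine with x ≡ 35 (mod 56): write x = 28 + 47·t and require 28 + 47·t ≡ 35 (mod 56), i.e. 47·t ≡ 35 − 28 ≡ 7 (mod 56). Since 47^(−1) ≡ 31 (mod 56), t ≡ 31·7 ≡ 49 (mod 56). So x ≡ 28 + 47·49 = 2331 (mod 2632).
Unique solution in [0, 2632): x = 2331.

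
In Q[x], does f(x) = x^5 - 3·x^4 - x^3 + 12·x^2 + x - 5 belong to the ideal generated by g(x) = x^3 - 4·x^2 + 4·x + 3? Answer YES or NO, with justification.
NO

In Q[x] the ideal (g) consists of all multiples of g, so f ∈ (g) iff g | f, i.e. iff the remainder of f on division by g is 0. Divide f by g (g is monic, so eliminate the leading term of the running remainder at each step):
  leading term x^5: subtract (x^2)·g(x) = x^5 - 4·x^4 + 4·x^3 + 3·x^2, leaving x^4 - 5·x^3 + 9·x^2 + x - 5
  leading term x^4: subtract (x)·g(x) = x^4 - 4·x^3 + 4·x^2 + 3·x, leaving -x^3 + 5·x^2 - 2·x - 5
  leading term -x^3: subtract (-1)·g(x) = -x^3 + 4·x^2 - 4·x - 3, leaving x^2 + 2·x - 2
The remainder r(x) = x^2 + 2·x - 2 ≠ 0 (and deg r < deg g), so g ∤ f, i.e. f ∉ (g).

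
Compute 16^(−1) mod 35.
Apply the extended Euclidean algorithm to (35, 16), tracking rows (r, s, t) with s·35 + t·16 = r. Each division r_prev = q·r_cur + r_new produces the new row as (previous row) − q·(current row):
  row A: (35, 1, 0)   [1·35 + 0·16 = 35]
  row B: (16, 0, 1)   [0·35 + 1·16 = 16]
  35 = 2·16 + 3   → row C = row A − 2·row B = (3, 1, −2)   [check: 1·35 − 2·16 = 3]
  16 = 5·3 + 1   → row D = row B − 5·row C = (1, −5, 11)   [check: −5·35 + 11·16 = 1]
  3 = 3·1 + 0   → remainder 0, stop. gcd = 1 (last nonzero row D).
The gcd is 1, so 16 is invertible mod 35. The last nonzero row gives −5·35 + 11·16 = 1, so t = 11. So 16^(−1) ≡ 11 (mod 35). Verify: 16 · 11 = 176 ≡ 1 (mod 35). ✓

Final answer: 16^(−1) ≡ 11 (mod 35)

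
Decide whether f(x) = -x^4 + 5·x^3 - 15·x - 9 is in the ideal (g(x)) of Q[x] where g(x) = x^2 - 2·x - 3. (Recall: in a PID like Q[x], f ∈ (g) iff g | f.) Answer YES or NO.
In Q[x] the ideal (g) consists of all multiples of g, so f ∈ (g) iff g | f, i.e. iff the remainder of f on division by g is 0. Divide f by g (g is monic, so eliminate the leading term of the running remainder at each step):
  leading term -x^4: subtract (-x^2)·g(x) = -x^4 + 2·x^3 + 3·x^2, leaving 3·x^3 - 3·x^2 - 15·x - 9
  leading term 3·x^3: subtract (3·x)·g(x) = 3·x^3 - 6·x^2 - 9·x, leaving 3·x^2 - 6·x - 9
  leading term 3·x^2: subtract (3)·g(x) = 3·x^2 - 6·x - 9, leaving 0
The remainder is 0, so f(x) = g(x) · h(x) with h(x) = -x^2 + 3·x + 3. Hence g | f, i.e. f ∈ (g).

Final answer: YES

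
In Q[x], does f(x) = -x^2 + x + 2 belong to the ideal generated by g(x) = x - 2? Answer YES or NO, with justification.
In Q[x] the ideal (g) consists of all multiples of g, so f ∈ (g) iff g | f, i.e. iff the remainder of f on division by g is 0. Divide f by g (g is monic, so eliminate the leading term of the running remainder at each step):
  leading term -x^2: subtract (-x)·g(x) = -x^2 + 2·x, leaving 2 - x
  leading term -x: subtract (-1)·g(x) = 2 - x, leaving 0
The remainder is 0, so f(x) = g(x) · h(x) with h(x) = -x - 1. Hence g | f, i.e. f ∈ (g).

Final answer: YES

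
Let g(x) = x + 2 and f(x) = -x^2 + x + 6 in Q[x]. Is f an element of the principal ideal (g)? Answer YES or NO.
In Q[x] the ideal (g) consists of all multiples of g, so f ∈ (g) iff g | f, i.e. iff the remainder of f on division by g is 0. Divide f by g (g is monic, so eliminate the leading term of the running remainder at each step):
  leading term -x^2: subtract (-x)·g(x) = -x^2 - 2·x, leaving 3·x + 6
  leading term 3·x: subtract (3)·g(x) = 3·x + 6, leaving 0
The remainder is 0, so f(x) = g(x) · h(x) with h(x) = 3 - x. Hence g | f, i.e. f ∈ (g).

Final answer: YES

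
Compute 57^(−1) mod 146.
57^(−1) ≡ 41 (mod 146)

Apply the extended Euclidean algorithm to (146, 57), tracking rows (r, s, t) with s·146 + t·57 = r. Each division r_prev = q·r_cur + r_new produces the new row as (previous row) − q·(current row):
  row A: (146, 1, 0)   [1·146 + 0·57 = 146]
  row B: (57, 0, 1)   [0·146 + 1·57 = 57]
  146 = 2·57 + 32   → row C = row A − 2·row B = (32, 1, −2)   [check: 1·146 − 2·57 = 32]
  57 = 1·32 + 25   → row D = row B − 1·row C = (25, −1, 3)   [check: −1·146 + 3·57 = 25]
  32 = 1·25 + 7   → row E = row C − 1·row D = (7, 2, −5)   [check: 2·146 − 5·57 = 7]
  25 = 3·7 + 4   → row F = row D − 3·row E = (4, −7, 18)   [check: −7·146 + 18·57 = 4]
  7 = 1·4 + 3   → row G = row E − 1·row F = (3, 9, −23)   [check: 9·146 − 23·57 = 3]
  4 = 1·3 + 1   → row H = row F − 1·row G = (1, −16, 41)   [check: −16·146 + 41·57 = 1]
  3 = 3·1 + 0   → remainder 0, stop. gcd = 1 (last nonzero row H).
The gcd is 1, so 57 is invertible mod 146. The last nonzero row gives −16·146 + 41·57 = 1, so t = 41. So 57^(−1) ≡ 41 (mod 146). Verify: 57 · 41 = 2337 ≡ 1 (mod 146). ✓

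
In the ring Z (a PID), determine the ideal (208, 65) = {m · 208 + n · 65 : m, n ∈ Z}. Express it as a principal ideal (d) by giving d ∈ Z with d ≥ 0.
(208, 65) = (13); d = 13

In the PID Z, (a, b) is generated by gcd(a, b). Compute gcd(208, 65) with the extended Euclidean algorithm, tracking rows (r, s, t) with s·208 + t·65 = r:
  row A: (208, 1, 0)   [1·208 + 0·65 = 208]
  row B: (65, 0, 1)   [0·208 + 1·65 = 65]
  208 = 3·65 + 13   → row C = row A − 3·row B = (13, 1, −3)   [check: 1·208 − 3·65 = 13]
  65 = 5·13 + 0   → remainder 0, stop. gcd = 13 (last nonzero row C).
So gcd(208, 65) = 13, with Bézout identity 1·208 − 3·65 = 13. Containment (⊇): the Bézout identity exhibits 13 as an element of (208, 65), giving (13) ⊆ (208, 65). Containment (⊆): since 13 | 208 and 13 | 65 (208 = 13·16, 65 = 13·5), every Z-linear combination of 208 and 65 is divisible by 13, so (208, 65) ⊆ (13). Therefore (208, 65) = (13), d = 13.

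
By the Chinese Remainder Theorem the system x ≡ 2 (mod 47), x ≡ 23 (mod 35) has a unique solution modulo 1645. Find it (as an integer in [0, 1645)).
The moduli 47, 35 are pairwise coprime, so by the CRT there is a unique solution mod 47·35 = 1645.
Solve by successive substitution. Start with x ≡ 2 (mod 47).
  Combine with x ≡ 23 (mod 35): write x = 2 + 47·t and require 2 + 47·t ≡ 23 (mod 35), i.e. 47·t ≡ 23 − 2 ≡ 21 (mod 35). Since 47^(−1) ≡ 3 (mod 35) (47 ≡ 12 (mod 35)), t ≡ 3·21 ≡ 28 (mod 35). So x ≡ 2 + 47·28 = 1318 (mod 1645).
Unique solution in [0, 1645): x = 1318.

Final answer: x ≡ 1318 (mod 1645); the representative in [0, 1645) is 1318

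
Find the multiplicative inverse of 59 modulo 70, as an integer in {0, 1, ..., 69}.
59^(−1) ≡ 19 (mod 70)

Apply the extended Euclidean algorithm to (70, 59), tracking rows (r, s, t) with s·70 + t·59 = r. Each division r_prev = q·r_cur + r_new produces the new row as (previous row) − q·(current row):
  row A: (70, 1, 0)   [1·70 + 0·59 = 70]
  row B: (59, 0, 1)   [0·70 + 1·59 = 59]
  70 = 1·59 + 11   → row C = row A − 1·row B = (11, 1, −1)   [check: 1·70 − 1·59 = 11]
  59 = 5·11 + 4   → row D = row B − 5·row C = (4, −5, 6)   [check: −5·70 + 6·59 = 4]
  11 = 2·4 + 3   → row E = row C − 2·row D = (3, 11, −13)   [check: 11·70 − 13·59 = 3]
  4 = 1·3 + 1   → row F = row D − 1·row E = (1, −16, 19)   [check: −16·70 + 19·59 = 1]
  3 = 3·1 + 0   → remainder 0, stop. gcd = 1 (last nonzero row F).
The gcd is 1, so 59 is invertible mod 70. The last nonzero row gives −16·70 + 19·59 = 1, so t = 19. So 59^(−1) ≡ 19 (mod 70). Verify: 59 · 19 = 1121 ≡ 1 (mod 70). ✓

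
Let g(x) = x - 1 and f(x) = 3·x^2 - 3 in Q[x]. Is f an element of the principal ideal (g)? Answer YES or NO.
In Q[x] the ideal (g) consists of all multiples of g, so f ∈ (g) iff g | f, i.e. iff the remainder of f on division by g is 0. Divide f by g (g is monic, so eliminate the leading term of the running remainder at each step):
  leading term 3·x^2: subtract (3·x)·g(x) = 3·x^2 - 3·x, leaving 3·x - 3
  leading term 3·x: subtract (3)·g(x) = 3·x - 3, leaving 0
The remainder is 0, so f(x) = g(x) · h(x) with h(x) = 3·x + 3. Hence g | f, i.e. f ∈ (g).

Final answer: YES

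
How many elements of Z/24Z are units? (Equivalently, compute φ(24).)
Z/24Z has φ(24) = 8 units

An element a ∈ Z/24Z is a unit iff gcd(a, 24) = 1, so the number of units is φ(24). φ is multiplicative, with φ(p^e) = p^e − p^(e−1). Factorise 24 = 2^3 · 3. Then
  φ(24) = (2^3 − 2^2) · (3 − 1) = 4 · 2 = 8.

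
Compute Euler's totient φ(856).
φ(856) = 424

φ is multiplicative, with φ(p^e) = p^e − p^(e−1). Factorise 856 = 2^3 · 107. Then
  φ(856) = (2^3 − 2^2) · (107 − 1) = 4 · 106 = 424.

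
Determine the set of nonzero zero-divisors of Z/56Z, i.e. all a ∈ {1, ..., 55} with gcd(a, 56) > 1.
nonzero zero-divisors of Z/56Z = {2, 4, 6, 7, 8, 10, 12, 14, 16, 18, 20, 21, 22, 24, 26, 28, 30, 32, 34, 35, 36, 38, 40, 42, 44, 46, 48, 49, 50, 52, 54}

An element a ∈ Z/56Z (with a ≠ 0) is a zero-divisor iff gcd(a, 56) > 1 (because a is a unit precisely when gcd(a, n) = 1, and in Z/nZ every nonzero, non-unit element is a zero-divisor). Scan a = 1, ..., 55 and keep those with gcd(a, 56) > 1:
  gcd(2, 56) = 2, gcd(4, 56) = 4, gcd(6, 56) = 2, gcd(7, 56) = 7, gcd(8, 56) = 8, gcd(10, 56) = 2, gcd(12, 56) = 4, gcd(14, 56) = 14, gcd(16, 56) = 8, gcd(18, 56) = 2, gcd(20, 56) = 4, gcd(21, 56) = 7, gcd(22, 56) = 2, gcd(24, 56) = 8, gcd(26, 56) = 2, gcd(28, 56) = 28, gcd(30, 56) = 2, gcd(32, 56) = 8, gcd(34, 56) = 2, gcd(35, 56) = 7, gcd(36, 56) = 4, gcd(38, 56) = 2, gcd(40, 56) = 8, gcd(42, 56) = 14, gcd(44, 56) = 4, gcd(46, 56) = 2, gcd(48, 56) = 8, gcd(49, 56) = 7, gcd(50, 56) = 2, gcd(52, 56) = 4, gcd(54, 56) = 2.
All other a ∈ {1, ..., 55} have gcd(a, 56) = 1 and are units. So the nonzero zero-divisors are exactly the 31 values of a appearing in this scan.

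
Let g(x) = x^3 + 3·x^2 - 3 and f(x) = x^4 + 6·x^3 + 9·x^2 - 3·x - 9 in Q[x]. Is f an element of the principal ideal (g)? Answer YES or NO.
In Q[x] the ideal (g) consists of all multiples of g, so f ∈ (g) iff g | f, i.e. iff the remainder of f on division by g is 0. Divide f by g (g is monic, so eliminate the leading term of the running remainder at each step):
  leading term x^4: subtract (x)·g(x) = x^4 + 3·x^3 - 3·x, leaving 3·x^3 + 9·x^2 - 9
  leading term 3·x^3: subtract (3)·g(x) = 3·x^3 + 9·x^2 - 9, leaving 0
The remainder is 0, so f(x) = g(x) · h(x) with h(x) = x + 3. Hence g | f, i.e. f ∈ (g).

Final answer: YES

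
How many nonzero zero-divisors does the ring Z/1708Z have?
In Z/1708Z each nonzero element is either a unit (gcd with 1708 is 1) or a zero-divisor (gcd > 1). The number of units is φ(1708): factorise 1708 = 2^2 · 7 · 61, so φ(1708) = (2^2 − 2^1) · (7 − 1) · (61 − 1) = 2 · 6 · 60 = 720. The nonzero elements number 1708 − 1 = 1707. Hence the nonzero zero-divisors number 1707 − 720 = 987.

Final answer: Z/1708Z has 987 nonzero zero-divisors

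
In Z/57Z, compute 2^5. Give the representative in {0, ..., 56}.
Use repeated squaring. Binary(5) = 101. Walk through the bits of the exponent 5 left-to-right: at each bit after the leading one, square the running value, then multiply by 2 if the bit is 1 (always reducing mod 57):
  bit 1 = 1 (leading): start with 2.
  bit 2 = 0: square 2^2 = 4 (mod 57).
  bit 3 = 1: square 4^2 = 16; bit is 1, so multiply 16·2 = 32 (mod 57).
Final value: 2^5 ≡ 32 (mod 57).

Final answer: 32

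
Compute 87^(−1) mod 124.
Apply the extended Euclidean algorithm to (124, 87), tracking rows (r, s, t) with s·124 + t·87 = r. Each division r_prev = q·r_cur + r_new produces the new row as (previous row) − q·(current row):
  row A: (124, 1, 0)   [1·124 + 0·87 = 124]
  row B: (87, 0, 1)   [0·124 + 1·87 = 87]
  124 = 1·87 + 37   → row C = row A − 1·row B = (37, 1, −1)   [check: 1·124 − 1·87 = 37]
  87 = 2·37 + 13   → row D = row B − 2·row C = (13, −2, 3)   [check: −2·124 + 3·87 = 13]
  37 = 2·13 + 11   → row E = row C − 2·row D = (11, 5, −7)   [check: 5·124 − 7·87 = 11]
  13 = 1·11 + 2   → row F = row D − 1·row E = (2, −7, 10)   [check: −7·124 + 10·87 = 2]
  11 = 5·2 + 1   → row G = row E − 5·row F = (1, 40, −57)   [check: 40·124 − 57·87 = 1]
  2 = 2·1 + 0   → remainder 0, stop. gcd = 1 (last nonzero row G).
The gcd is 1, so 87 is invertible mod 124. The last nonzero row gives 40·124 − 57·87 = 1, so t = −57. So 87^(−1) ≡ −57 ≡ 67 (mod 124). Verify: 87 · 67 = 5829 ≡ 1 (mod 124). ✓

Final answer: 87^(−1) ≡ 67 (mod 124)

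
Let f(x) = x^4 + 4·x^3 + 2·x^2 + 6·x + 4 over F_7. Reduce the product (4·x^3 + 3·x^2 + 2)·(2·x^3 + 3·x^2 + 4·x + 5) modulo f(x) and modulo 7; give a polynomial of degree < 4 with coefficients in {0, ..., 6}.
Multiply as integer polynomials: a · b = 8·x^6 + 18·x^5 + 25·x^4 + 36·x^3 + 21·x^2 + 8·x + 10. Reducing coefficients mod 7: a · b ≡ x^6 + 4·x^5 + 4·x^4 + x^3 + x + 3. Now divide by f(x) = x^4 + 4·x^3 + 2·x^2 + 6·x + 4 in F_7[x], eliminating the leading term at each step:
  leading term x^6: subtract (x^2)·f(x) = x^6 + 4·x^5 + 2·x^4 + 6·x^3 + 4·x^2, leaving 2·x^4 + 2·x^3 + 3·x^2 + x + 3 (coefficients mod 7)
  leading term 2·x^4: subtract (2)·f(x) = 2·x^4 + x^3 + 4·x^2 + 5·x + 1, leaving x^3 + 6·x^2 + 3·x + 2 (coefficients mod 7)
The degree is now < 4, so this is the remainder. Hence a · b ≡ x^3 + 6·x^2 + 3·x + 2 in F_7[x]/(f).

Final answer: a · b ≡ x^3 + 6·x^2 + 3·x + 2 (mod f(x))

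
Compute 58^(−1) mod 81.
Apply the extended Euclidean algorithm to (81, 58), tracking rows (r, s, t) with s·81 + t·58 = r. Each division r_prev = q·r_cur + r_new produces the new row as (previous row) − q·(current row):
  row A: (81, 1, 0)   [1·81 + 0·58 = 81]
  row B: (58, 0, 1)   [0·81 + 1·58 = 58]
  81 = 1·58 + 23   → row C = row A − 1·row B = (23, 1, −1)   [check: 1·81 − 1·58 = 23]
  58 = 2·23 + 12   → row D = row B − 2·row C = (12, −2, 3)   [check: −2·81 + 3·58 = 12]
  23 = 1·12 + 11   → row E = row C − 1·row D = (11, 3, −4)   [check: 3·81 − 4·58 = 11]
  12 = 1·11 + 1   → row F = row D − 1·row E = (1, −5, 7)   [check: −5·81 + 7·58 = 1]
  11 = 11·1 + 0   → remainder 0, stop. gcd = 1 (last nonzero row F).
The gcd is 1, so 58 is invertible mod 81. The last nonzero row gives −5·81 + 7·58 = 1, so t = 7. So 58^(−1) ≡ 7 (mod 81). Verify: 58 · 7 = 406 ≡ 1 (mod 81). ✓

Final answer: 58^(−1) ≡ 7 (mod 81)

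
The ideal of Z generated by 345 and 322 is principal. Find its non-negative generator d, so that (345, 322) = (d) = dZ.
In the PID Z, (a, b) is generated by gcd(a, b). Compute gcd(345, 322) with the extended Euclidean algorithm, tracking rows (r, s, t) with s·345 + t·322 = r:
  row A: (345, 1, 0)   [1·345 + 0·322 = 345]
  row B: (322, 0, 1)   [0·345 + 1·322 = 322]
  345 = 1·322 + 23   → row C = row A − 1·row B = (23, 1, −1)   [check: 1·345 − 1·322 = 23]
  322 = 14·23 + 0   → remainder 0, stop. gcd = 23 (last nonzero row C).
So gcd(345, 322) = 23, with Bézout identity 1·345 − 1·322 = 23. Containment (⊇): the Bézout identity exhibits 23 as an element of (345, 322), giving (23) ⊆ (345, 322). Containment (⊆): since 23 | 345 and 23 | 322 (345 = 23·15, 322 = 23·14), every Z-linear combination of 345 and 322 is divisible by 23, so (345, 322) ⊆ (23). Therefore (345, 322) = (23), d = 23.

Final answer: (345, 322) = (23); d = 23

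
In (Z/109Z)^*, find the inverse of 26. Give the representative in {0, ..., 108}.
Apply the extended Euclidean algorithm to (109, 26), tracking rows (r, s, t) with s·109 + t·26 = r. Each division r_prev = q·r_cur + r_new produces the new row as (previous row) − q·(current row):
  row A: (109, 1, 0)   [1·109 + 0·26 = 109]
  row B: (26, 0, 1)   [0·109 + 1·26 = 26]
  109 = 4·26 + 5   → row C = row A − 4·row B = (5, 1, −4)   [check: 1·109 − 4·26 = 5]
  26 = 5·5 + 1   → row D = row B − 5·row C = (1, −5, 21)   [check: −5·109 + 21·26 = 1]
  5 = 5·1 + 0   → remainder 0, stop. gcd = 1 (last nonzero row D).
The gcd is 1, so 26 is invertible mod 109. The last nonzero row gives −5·109 + 21·26 = 1, so t = 21. So 26^(−1) ≡ 21 (mod 109). Verify: 26 · 21 = 546 ≡ 1 (mod 109). ✓

Final answer: 26^(−1) ≡ 21 (mod 109)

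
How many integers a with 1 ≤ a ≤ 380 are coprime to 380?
The number of a ∈ {1, ..., 380} with gcd(a, 380) = 1 is by definition Euler's totient φ(380). φ is multiplicative, with φ(p^e) = p^e − p^(e−1). Factorise 380 = 2^2 · 5 · 19. Then
  φ(380) = (2^2 − 2^1) · (5 − 1) · (19 − 1) = 2 · 4 · 18 = 144.
So there are 144 such integers.

Final answer: 144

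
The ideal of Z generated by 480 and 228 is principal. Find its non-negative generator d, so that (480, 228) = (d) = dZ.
(480, 228) = (12); d = 12

In the PID Z, (a, b) is generated by gcd(a, b). Compute gcd(480, 228) with the extended Euclidean algorithm, tracking rows (r, s, t) with s·480 + t·228 = r:
  row A: (480, 1, 0)   [1·480 + 0·228 = 480]
  row B: (228, 0, 1)   [0·480 + 1·228 = 228]
  480 = 2·228 + 24   → row C = row A − 2·row B = (24, 1, −2)   [check: 1·480 − 2·228 = 24]
  228 = 9·24 + 12   → row D = row B − 9·row C = (12, −9, 19)   [check: −9·480 + 19·228 = 12]
  24 = 2·12 + 0   → remainder 0, stop. gcd = 12 (last nonzero row D).
So gcd(480, 228) = 12, with Bézout identity −9·480 + 19·228 = 12. Containment (⊇): the Bézout identity exhibits 12 as an element of (480, 228), giving (12) ⊆ (480, 228). Containment (⊆): since 12 | 480 and 12 | 228 (480 = 12·40, 228 = 12·19), every Z-linear combination of 480 and 228 is divisible by 12, so (480, 228) ⊆ (12). Therefore (480, 228) = (12), d = 12.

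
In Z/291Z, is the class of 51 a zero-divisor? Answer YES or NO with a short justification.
YES

gcd(51, 291) = 3 > 1, so 51 is not a unit in Z/291Z. In Z/nZ every nonzero non-unit is a zero-divisor: explicitly, take b = 291/gcd = 97 ≠ 0 (mod 291); then 51·97 = 4947 = 17·291, i.e. 51·97 ≡ 0 (mod 291). So 51 is a zero-divisor.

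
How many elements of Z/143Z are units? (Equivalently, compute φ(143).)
Z/143Z has φ(143) = 120 units

An element a ∈ Z/143Z is a unit iff gcd(a, 143) = 1, so the number of units is φ(143). φ is multiplicative, with φ(p^e) = p^e − p^(e−1). Factorise 143 = 11 · 13. Then
  φ(143) = (11 − 1) · (13 − 1) = 10 · 12 = 120.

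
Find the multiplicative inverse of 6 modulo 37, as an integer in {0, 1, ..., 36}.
Apply the extended Euclidean algorithm to (37, 6), tracking rows (r, s, t) with s·37 + t·6 = r. Each division r_prev = q·r_cur + r_new produces the new row as (previous row) − q·(current row):
  row A: (37, 1, 0)   [1·37 + 0·6 = 37]
  row B: (6, 0, 1)   [0·37 + 1·6 = 6]
  37 = 6·6 + 1   → row C = row A − 6·row B = (1, 1, −6)   [check: 1·37 − 6·6 = 1]
  6 = 6·1 + 0   → remainder 0, stop. gcd = 1 (last nonzero row C).
The gcd is 1, so 6 is invertible mod 37. The last nonzero row gives 1·37 − 6·6 = 1, so t = −6. So 6^(−1) ≡ −6 ≡ 31 (mod 37). Verify: 6 · 31 = 186 ≡ 1 (mod 37). ✓

Final answer: 6^(−1) ≡ 31 (mod 37)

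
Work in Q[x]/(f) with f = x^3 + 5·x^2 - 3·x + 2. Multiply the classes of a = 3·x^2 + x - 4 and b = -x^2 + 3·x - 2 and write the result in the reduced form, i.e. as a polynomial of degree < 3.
a · b ≡ -123·x^2 + 61·x - 38 (mod f(x))

First multiply in Q[x] without reducing: a · b = -3·x^4 + 8·x^3 + x^2 - 14·x + 8. Now divide by f(x) = x^3 + 5·x^2 - 3·x + 2, eliminating the leading term at each step:
  leading term -3·x^4: subtract (-3·x)·f(x) = -3·x^4 - 15·x^3 + 9·x^2 - 6·x, leaving 23·x^3 - 8·x^2 - 8·x + 8
  leading term 23·x^3: subtract (23)·f(x) = 23·x^3 + 115·x^2 - 69·x + 46, leaving -123·x^2 + 61·x - 38
The degree is now < 3, so this is the remainder. Hence a · b ≡ -123·x^2 + 61·x - 38 in Q[x]/(f).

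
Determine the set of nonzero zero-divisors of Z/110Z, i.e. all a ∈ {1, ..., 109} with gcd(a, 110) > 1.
An element a ∈ Z/110Z (with a ≠ 0) is a zero-divisor iff gcd(a, 110) > 1 (because a is a unit precisely when gcd(a, n) = 1, and in Z/nZ every nonzero, non-unit element is a zero-divisor). Scan a = 1, ..., 109 and keep those with gcd(a, 110) > 1:
  gcd(2, 110) = 2, gcd(4, 110) = 2, gcd(5, 110) = 5, gcd(6, 110) = 2, gcd(8, 110) = 2, gcd(10, 110) = 10, gcd(11, 110) = 11, gcd(12, 110) = 2, gcd(14, 110) = 2, gcd(15, 110) = 5, gcd(16, 110) = 2, gcd(18, 110) = 2, gcd(20, 110) = 10, gcd(22, 110) = 22, gcd(24, 110) = 2, gcd(25, 110) = 5, gcd(26, 110) = 2, gcd(28, 110) = 2, gcd(30, 110) = 10, gcd(32, 110) = 2, gcd(33, 110) = 11, gcd(34, 110) = 2, gcd(35, 110) = 5, gcd(36, 110) = 2, gcd(38, 110) = 2, gcd(40, 110) = 10, gcd(42, 110) = 2, gcd(44, 110) = 22, gcd(45, 110) = 5, gcd(46, 110) = 2, gcd(48, 110) = 2, gcd(50, 110) = 10, gcd(52, 110) = 2, gcd(54, 110) = 2, gcd(55, 110) = 55, gcd(56, 110) = 2, gcd(58, 110) = 2, gcd(60, 110) = 10, gcd(62, 110) = 2, gcd(64, 110) = 2, gcd(65, 110) = 5, gcd(66, 110) = 22, gcd(68, 110) = 2, gcd(70, 110) = 10, gcd(72, 110) = 2, gcd(74, 110) = 2, gcd(75, 110) = 5, gcd(76, 110) = 2, gcd(77, 110) = 11, gcd(78, 110) = 2, gcd(80, 110) = 10, gcd(82, 110) = 2, gcd(84, 110) = 2, gcd(85, 110) = 5, gcd(86, 110) = 2, gcd(88, 110) = 22, gcd(90, 110) = 10, gcd(92, 110) = 2, gcd(94, 110) = 2, gcd(95, 110) = 5, gcd(96, 110) = 2, gcd(98, 110) = 2, gcd(99, 110) = 11, gcd(100, 110) = 10, gcd(102, 110) = 2, gcd(104, 110) = 2, gcd(105, 110) = 5, gcd(106, 110) = 2, gcd(108, 110) = 2.
All other a ∈ {1, ..., 109} have gcd(a, 110) = 1 and are units. So the nonzero zero-divisors are exactly the 69 values of a appearing in this scan.

Final answer: nonzero zero-divisors of Z/110Z = {2, 4, 5, 6, 8, 10, 11, 12, 14, 15, 16, 18, 20, 22, 24, 25, 26, 28, 30, 32, 33, 34, 35, 36, 38, 40, 42, 44, 45, 46, 48, 50, 52, 54, 55, 56, 58, 60, 62, 64, 65, 66, 68, 70, 72, 74, 75, 76, 77, 78, 80, 82, 84, 85, 86, 88, 90, 92, 94, 95, 96, 98, 99, 100, 102, 104, 105, 106, 108}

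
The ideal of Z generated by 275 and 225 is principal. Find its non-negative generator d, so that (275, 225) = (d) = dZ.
(275, 225) = (25); d = 25

In the PID Z, (a, b) is generated by gcd(a, b). Compute gcd(275, 225) with the extended Euclidean algorithm, tracking rows (r, s, t) with s·275 + t·225 = r:
  row A: (275, 1, 0)   [1·275 + 0·225 = 275]
  row B: (225, 0, 1)   [0·275 + 1·225 = 225]
  275 = 1·225 + 50   → row C = row A − 1·row B = (50, 1, −1)   [check: 1·275 − 1·225 = 50]
  225 = 4·50 + 25   → row D = row B − 4·row C = (25, −4, 5)   [check: −4·275 + 5·225 = 25]
  50 = 2·25 + 0   → remainder 0, stop. gcd = 25 (last nonzero row D).
So gcd(275, 225) = 25, with Bézout identity −4·275 + 5·225 = 25. Containment (⊇): the Bézout identity exhibits 25 as an element of (275, 225), giving (25) ⊆ (275, 225). Containment (⊆): since 25 | 275 and 25 | 225 (275 = 25·11, 225 = 25·9), every Z-linear combination of 275 and 225 is divisible by 25, so (275, 225) ⊆ (25). Therefore (275, 225) = (25), d = 25.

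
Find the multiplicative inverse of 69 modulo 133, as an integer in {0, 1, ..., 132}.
Apply the extended Euclidean algorithm to (133, 69), tracking rows (r, s, t) with s·133 + t·69 = r. Each division r_prev = q·r_cur + r_new produces the new row as (previous row) − q·(current row):
  row A: (133, 1, 0)   [1·133 + 0·69 = 133]
  row B: (69, 0, 1)   [0·133 + 1·69 = 69]
  133 = 1·69 + 64   → row C = row A − 1·row B = (64, 1, −1)   [check: 1·133 − 1·69 = 64]
  69 = 1·64 + 5   → row D = row B − 1·row C = (5, −1, 2)   [check: −1·133 + 2·69 = 5]
  64 = 12·5 + 4   → row E = row C − 12·row D = (4, 13, −25)   [check: 13·133 − 25·69 = 4]
  5 = 1·4 + 1   → row F = row D − 1·row E = (1, −14, 27)   [check: −14·133 + 27·69 = 1]
  4 = 4·1 + 0   → remainder 0, stop. gcd = 1 (last nonzero row F).
The gcd is 1, so 69 is invertible mod 133. The last nonzero row gives −14·133 + 27·69 = 1, so t = 27. So 69^(−1) ≡ 27 (mod 133). Verify: 69 · 27 = 1863 ≡ 1 (mod 133). ✓

Final answer: 69^(−1) ≡ 27 (mod 133)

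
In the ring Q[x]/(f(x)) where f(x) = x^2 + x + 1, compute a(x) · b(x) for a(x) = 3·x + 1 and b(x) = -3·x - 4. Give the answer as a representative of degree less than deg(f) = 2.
a · b ≡ 5 - 6·x (mod f(x))

First multiply in Q[x] without reducing: a · b = -9·x^2 - 15·x - 4. Now divide by f(x) = x^2 + x + 1, eliminating the leading term at each step:
  leading term -9·x^2: subtract (-9)·f(x) = -9·x^2 - 9·x - 9, leaving 5 - 6·x
The degree is now < 2, so this is the remainder. Hence a · b ≡ 5 - 6·x in Q[x]/(f).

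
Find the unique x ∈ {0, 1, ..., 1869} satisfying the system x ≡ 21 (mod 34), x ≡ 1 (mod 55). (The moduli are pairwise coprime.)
The moduli 34, 55 are pairwise coprime, so by the CRT there is a unique solution mod 34·55 = 1870.
Solve by successive substitution. Start with x ≡ 21 (mod 34).
  Combine with x ≡ 1 (mod 55): write x = 21 + 34·t and require 21 + 34·t ≡ 1 (mod 55), i.e. 34·t ≡ 1 − 21 ≡ 35 (mod 55). Since 34^(−1) ≡ 34 (mod 55), t ≡ 34·35 ≡ 35 (mod 55). So x ≡ 21 + 34·35 = 1211 (mod 1870).
Unique solution in [0, 1870): x = 1211.

Final answer: x ≡ 1211 (mod 1870); the representative in [0, 1870) is 1211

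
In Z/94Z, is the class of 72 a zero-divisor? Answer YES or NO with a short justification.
gcd(72, 94) = 2 > 1, so 72 is not a unit in Z/94Z. In Z/nZ every nonzero non-unit is a zero-divisor: explicitly, take b = 94/gcd = 47 ≠ 0 (mod 94); then 72·47 = 3384 = 36·94, i.e. 72·47 ≡ 0 (mod 94). So 72 is a zero-divisor.

Final answer: YES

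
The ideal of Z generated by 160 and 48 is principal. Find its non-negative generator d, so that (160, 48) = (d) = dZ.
(160, 48) = (16); d = 16

In the PID Z, (a, b) is generated by gcd(a, b). Compute gcd(160, 48) with the extended Euclidean algorithm, tracking rows (r, s, t) with s·160 + t·48 = r:
  row A: (160, 1, 0)   [1·160 + 0·48 = 160]
  row B: (48, 0, 1)   [0·160 + 1·48 = 48]
  160 = 3·48 + 16   → row C = row A − 3·row B = (16, 1, −3)   [check: 1·160 − 3·48 = 16]
  48 = 3·16 + 0   → remainder 0, stop. gcd = 16 (last nonzero row C).
So gcd(160, 48) = 16, with Bézout identity 1·160 − 3·48 = 16. Containment (⊇): the Bézout identity exhibits 16 as an element of (160, 48), giving (16) ⊆ (160, 48). Containment (⊆): since 16 | 160 and 16 | 48 (160 = 16·10, 48 = 16·3), every Z-linear combination of 160 and 48 is divisible by 16, so (160, 48) ⊆ (16). Therefore (160, 48) = (16), d = 16.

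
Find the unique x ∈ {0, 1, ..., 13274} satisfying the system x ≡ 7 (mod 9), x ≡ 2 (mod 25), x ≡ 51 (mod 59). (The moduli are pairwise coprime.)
x ≡ 9727 (mod 13275); the representative in [0, 13275) is 9727

The moduli 9, 25, 59 are pairwise coprime, so by the CRT there is a unique solution mod 9·25·59 = 13275.
Solve by successive substitution. Start with x ≡ 7 (mod 9).
  Combine with x ≡ 2 (mod 25): write x = 7 + 9·t and require 7 + 9·t ≡ 2 (mod 25), i.e. 9·t ≡ 2 − 7 ≡ 20 (mod 25). Since 9^(−1) ≡ 14 (mod 25), t ≡ 14·20 ≡ 5 (mod 25). So x ≡ 7 + 9·5 = 52 (mod 225).
  Combine with x ≡ 51 (mod 59): write x = 52 + 225·t and require 52 + 225·t ≡ 51 (mod 59), i.e. 225·t ≡ 51 − 52 ≡ 58 (mod 59). Since 225^(−1) ≡ 16 (mod 59) (225 ≡ 48 (mod 59)), t ≡ 16·58 ≡ 43 (mod 59). So x ≡ 52 + 225·43 = 9727 (mod 13275).
Unique solution in [0, 13275): x = 9727.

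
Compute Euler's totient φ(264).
φ is multiplicative, with φ(p^e) = p^e − p^(e−1). Factorise 264 = 2^3 · 3 · 11. Then
  φ(264) = (2^3 − 2^2) · (3 − 1) · (11 − 1) = 4 · 2 · 10 = 80.

Final answer: φ(264) = 80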